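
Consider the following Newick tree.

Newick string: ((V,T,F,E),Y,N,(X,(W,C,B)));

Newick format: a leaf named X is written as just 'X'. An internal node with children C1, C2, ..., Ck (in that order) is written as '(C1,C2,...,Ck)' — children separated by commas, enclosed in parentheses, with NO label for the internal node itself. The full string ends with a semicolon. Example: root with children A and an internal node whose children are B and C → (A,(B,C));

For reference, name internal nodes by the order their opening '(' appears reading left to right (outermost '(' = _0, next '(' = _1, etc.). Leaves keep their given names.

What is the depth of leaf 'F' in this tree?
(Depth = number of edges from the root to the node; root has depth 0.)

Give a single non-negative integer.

Answer: 2

Derivation:
Newick: ((V,T,F,E),Y,N,(X,(W,C,B)));
Naming internals by '(' encounter order: outermost '(' = _0, next = _1, ...
Query node: F
Path from root: _0 -> _1 -> F
Depth of F: 2 (number of edges from root)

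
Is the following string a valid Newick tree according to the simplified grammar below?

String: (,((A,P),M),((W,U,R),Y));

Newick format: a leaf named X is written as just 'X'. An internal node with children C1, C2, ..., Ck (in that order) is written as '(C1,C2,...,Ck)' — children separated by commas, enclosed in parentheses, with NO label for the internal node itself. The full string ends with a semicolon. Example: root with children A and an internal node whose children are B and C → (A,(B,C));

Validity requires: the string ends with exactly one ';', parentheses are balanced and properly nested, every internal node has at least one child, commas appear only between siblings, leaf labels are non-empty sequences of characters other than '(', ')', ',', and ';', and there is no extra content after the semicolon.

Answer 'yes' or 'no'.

Answer: no

Derivation:
Input: (,((A,P),M),((W,U,R),Y));
Paren balance: 5 '(' vs 5 ')' OK
Ends with single ';': True
Full parse: FAILS (empty leaf label at pos 1)
Valid: False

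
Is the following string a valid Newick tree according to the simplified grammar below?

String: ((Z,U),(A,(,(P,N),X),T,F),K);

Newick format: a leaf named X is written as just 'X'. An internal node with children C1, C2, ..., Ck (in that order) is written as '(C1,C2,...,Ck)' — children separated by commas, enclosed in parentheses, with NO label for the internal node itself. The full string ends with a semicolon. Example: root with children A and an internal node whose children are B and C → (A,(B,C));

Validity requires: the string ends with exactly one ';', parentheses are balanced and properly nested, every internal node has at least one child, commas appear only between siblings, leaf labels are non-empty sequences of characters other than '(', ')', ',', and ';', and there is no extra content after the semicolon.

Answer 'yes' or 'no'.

Input: ((Z,U),(A,(,(P,N),X),T,F),K);
Paren balance: 5 '(' vs 5 ')' OK
Ends with single ';': True
Full parse: FAILS (empty leaf label at pos 11)
Valid: False

Answer: no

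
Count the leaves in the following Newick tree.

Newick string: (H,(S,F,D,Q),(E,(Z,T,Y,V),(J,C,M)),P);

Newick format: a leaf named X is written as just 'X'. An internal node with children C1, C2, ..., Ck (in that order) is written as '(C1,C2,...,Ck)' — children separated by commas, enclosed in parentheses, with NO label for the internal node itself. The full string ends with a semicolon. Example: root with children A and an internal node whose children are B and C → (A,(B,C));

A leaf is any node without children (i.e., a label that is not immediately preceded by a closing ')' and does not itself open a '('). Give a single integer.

Answer: 14

Derivation:
Newick: (H,(S,F,D,Q),(E,(Z,T,Y,V),(J,C,M)),P);
Scan left-to-right; a leaf is any maximal label run not followed by '(':
  pos 1: leaf 'H' → count = 1
  pos 4: leaf 'S' → count = 2
  pos 6: leaf 'F' → count = 3
  pos 8: leaf 'D' → count = 4
  pos 10: leaf 'Q' → count = 5
  pos 14: leaf 'E' → count = 6
  pos 17: leaf 'Z' → count = 7
  pos 19: leaf 'T' → count = 8
  pos 21: leaf 'Y' → count = 9
  pos 23: leaf 'V' → count = 10
  pos 27: leaf 'J' → count = 11
  pos 29: leaf 'C' → count = 12
  pos 31: leaf 'M' → count = 13
  pos 35: leaf 'P' → count = 14
Total leaves: 14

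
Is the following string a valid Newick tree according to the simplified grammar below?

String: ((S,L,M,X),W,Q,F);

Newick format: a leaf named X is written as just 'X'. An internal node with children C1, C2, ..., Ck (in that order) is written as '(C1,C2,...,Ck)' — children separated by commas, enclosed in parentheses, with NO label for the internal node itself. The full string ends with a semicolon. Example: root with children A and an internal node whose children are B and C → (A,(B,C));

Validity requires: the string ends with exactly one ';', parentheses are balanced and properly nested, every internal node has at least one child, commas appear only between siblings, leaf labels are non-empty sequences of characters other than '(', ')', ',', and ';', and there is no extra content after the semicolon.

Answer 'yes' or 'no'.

Answer: yes

Derivation:
Input: ((S,L,M,X),W,Q,F);
Paren balance: 2 '(' vs 2 ')' OK
Ends with single ';': True
Full parse: OK
Valid: True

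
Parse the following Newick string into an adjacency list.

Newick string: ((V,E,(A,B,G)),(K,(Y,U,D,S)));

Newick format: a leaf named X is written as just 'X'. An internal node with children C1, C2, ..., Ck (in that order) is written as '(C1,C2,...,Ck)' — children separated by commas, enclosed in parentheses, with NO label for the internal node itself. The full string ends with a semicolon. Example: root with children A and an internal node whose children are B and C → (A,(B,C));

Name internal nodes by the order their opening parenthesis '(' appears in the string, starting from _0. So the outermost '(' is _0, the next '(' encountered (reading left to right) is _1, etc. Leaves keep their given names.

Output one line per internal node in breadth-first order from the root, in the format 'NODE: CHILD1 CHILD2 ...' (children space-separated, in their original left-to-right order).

Answer: _0: _1 _3
_1: V E _2
_3: K _4
_2: A B G
_4: Y U D S

Derivation:
Input: ((V,E,(A,B,G)),(K,(Y,U,D,S)));
Scanning left-to-right, naming '(' by encounter order:
  pos 0: '(' -> open internal node _0 (depth 1)
  pos 1: '(' -> open internal node _1 (depth 2)
  pos 6: '(' -> open internal node _2 (depth 3)
  pos 12: ')' -> close internal node _2 (now at depth 2)
  pos 13: ')' -> close internal node _1 (now at depth 1)
  pos 15: '(' -> open internal node _3 (depth 2)
  pos 18: '(' -> open internal node _4 (depth 3)
  pos 26: ')' -> close internal node _4 (now at depth 2)
  pos 27: ')' -> close internal node _3 (now at depth 1)
  pos 28: ')' -> close internal node _0 (now at depth 0)
Total internal nodes: 5
BFS adjacency from root:
  _0: _1 _3
  _1: V E _2
  _3: K _4
  _2: A B G
  _4: Y U D S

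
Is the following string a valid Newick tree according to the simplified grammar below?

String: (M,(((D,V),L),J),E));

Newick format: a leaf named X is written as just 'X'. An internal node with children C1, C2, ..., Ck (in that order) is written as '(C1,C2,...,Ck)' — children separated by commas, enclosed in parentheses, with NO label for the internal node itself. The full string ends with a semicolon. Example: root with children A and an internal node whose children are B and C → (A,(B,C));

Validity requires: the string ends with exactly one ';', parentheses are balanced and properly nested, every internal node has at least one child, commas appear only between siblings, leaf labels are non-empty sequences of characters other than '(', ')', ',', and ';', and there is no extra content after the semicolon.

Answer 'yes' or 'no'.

Input: (M,(((D,V),L),J),E));
Paren balance: 4 '(' vs 5 ')' MISMATCH
Ends with single ';': True
Full parse: FAILS (extra content after tree at pos 19)
Valid: False

Answer: no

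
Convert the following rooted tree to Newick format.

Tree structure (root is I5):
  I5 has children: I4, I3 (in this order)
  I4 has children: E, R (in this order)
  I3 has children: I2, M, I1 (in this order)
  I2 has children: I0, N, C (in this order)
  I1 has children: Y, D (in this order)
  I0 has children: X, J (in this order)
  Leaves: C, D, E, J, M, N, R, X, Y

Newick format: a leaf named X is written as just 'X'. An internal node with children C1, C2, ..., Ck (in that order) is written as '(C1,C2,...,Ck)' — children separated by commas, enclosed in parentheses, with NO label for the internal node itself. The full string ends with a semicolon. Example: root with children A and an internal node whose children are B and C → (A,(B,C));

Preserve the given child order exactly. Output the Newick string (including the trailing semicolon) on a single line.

Answer: ((E,R),(((X,J),N,C),M,(Y,D)));

Derivation:
internal I5 with children ['I4', 'I3']
  internal I4 with children ['E', 'R']
    leaf 'E' → 'E'
    leaf 'R' → 'R'
  → '(E,R)'
  internal I3 with children ['I2', 'M', 'I1']
    internal I2 with children ['I0', 'N', 'C']
      internal I0 with children ['X', 'J']
        leaf 'X' → 'X'
        leaf 'J' → 'J'
      → '(X,J)'
      leaf 'N' → 'N'
      leaf 'C' → 'C'
    → '((X,J),N,C)'
    leaf 'M' → 'M'
    internal I1 with children ['Y', 'D']
      leaf 'Y' → 'Y'
      leaf 'D' → 'D'
    → '(Y,D)'
  → '(((X,J),N,C),M,(Y,D))'
→ '((E,R),(((X,J),N,C),M,(Y,D)))'
Final: ((E,R),(((X,J),N,C),M,(Y,D)));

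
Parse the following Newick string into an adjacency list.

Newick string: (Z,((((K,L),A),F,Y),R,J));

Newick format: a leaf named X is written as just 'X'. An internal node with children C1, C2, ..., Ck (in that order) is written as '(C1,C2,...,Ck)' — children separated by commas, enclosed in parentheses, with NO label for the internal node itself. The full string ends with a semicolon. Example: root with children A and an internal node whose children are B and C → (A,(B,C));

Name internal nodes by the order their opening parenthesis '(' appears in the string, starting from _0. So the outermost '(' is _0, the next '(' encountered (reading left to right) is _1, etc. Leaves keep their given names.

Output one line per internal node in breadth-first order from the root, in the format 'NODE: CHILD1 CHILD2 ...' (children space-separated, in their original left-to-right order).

Input: (Z,((((K,L),A),F,Y),R,J));
Scanning left-to-right, naming '(' by encounter order:
  pos 0: '(' -> open internal node _0 (depth 1)
  pos 3: '(' -> open internal node _1 (depth 2)
  pos 4: '(' -> open internal node _2 (depth 3)
  pos 5: '(' -> open internal node _3 (depth 4)
  pos 6: '(' -> open internal node _4 (depth 5)
  pos 10: ')' -> close internal node _4 (now at depth 4)
  pos 13: ')' -> close internal node _3 (now at depth 3)
  pos 18: ')' -> close internal node _2 (now at depth 2)
  pos 23: ')' -> close internal node _1 (now at depth 1)
  pos 24: ')' -> close internal node _0 (now at depth 0)
Total internal nodes: 5
BFS adjacency from root:
  _0: Z _1
  _1: _2 R J
  _2: _3 F Y
  _3: _4 A
  _4: K L

Answer: _0: Z _1
_1: _2 R J
_2: _3 F Y
_3: _4 A
_4: K L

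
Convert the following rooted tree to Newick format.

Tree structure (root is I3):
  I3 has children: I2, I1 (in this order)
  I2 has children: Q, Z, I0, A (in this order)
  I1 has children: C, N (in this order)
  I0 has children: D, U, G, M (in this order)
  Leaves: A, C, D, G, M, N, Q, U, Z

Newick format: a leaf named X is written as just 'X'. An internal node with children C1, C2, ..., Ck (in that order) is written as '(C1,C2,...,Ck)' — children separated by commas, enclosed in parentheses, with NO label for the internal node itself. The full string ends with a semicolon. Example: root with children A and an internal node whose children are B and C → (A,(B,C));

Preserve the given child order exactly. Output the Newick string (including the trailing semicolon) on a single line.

Answer: ((Q,Z,(D,U,G,M),A),(C,N));

Derivation:
internal I3 with children ['I2', 'I1']
  internal I2 with children ['Q', 'Z', 'I0', 'A']
    leaf 'Q' → 'Q'
    leaf 'Z' → 'Z'
    internal I0 with children ['D', 'U', 'G', 'M']
      leaf 'D' → 'D'
      leaf 'U' → 'U'
      leaf 'G' → 'G'
      leaf 'M' → 'M'
    → '(D,U,G,M)'
    leaf 'A' → 'A'
  → '(Q,Z,(D,U,G,M),A)'
  internal I1 with children ['C', 'N']
    leaf 'C' → 'C'
    leaf 'N' → 'N'
  → '(C,N)'
→ '((Q,Z,(D,U,G,M),A),(C,N))'
Final: ((Q,Z,(D,U,G,M),A),(C,N));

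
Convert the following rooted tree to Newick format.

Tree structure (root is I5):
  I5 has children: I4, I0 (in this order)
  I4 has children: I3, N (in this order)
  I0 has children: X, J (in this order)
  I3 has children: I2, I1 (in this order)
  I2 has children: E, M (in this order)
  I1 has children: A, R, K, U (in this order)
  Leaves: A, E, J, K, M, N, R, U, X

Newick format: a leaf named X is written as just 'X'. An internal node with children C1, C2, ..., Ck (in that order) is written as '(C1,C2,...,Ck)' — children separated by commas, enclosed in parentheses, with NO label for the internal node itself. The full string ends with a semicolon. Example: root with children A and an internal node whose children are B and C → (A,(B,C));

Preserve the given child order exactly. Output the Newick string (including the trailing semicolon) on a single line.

internal I5 with children ['I4', 'I0']
  internal I4 with children ['I3', 'N']
    internal I3 with children ['I2', 'I1']
      internal I2 with children ['E', 'M']
        leaf 'E' → 'E'
        leaf 'M' → 'M'
      → '(E,M)'
      internal I1 with children ['A', 'R', 'K', 'U']
        leaf 'A' → 'A'
        leaf 'R' → 'R'
        leaf 'K' → 'K'
        leaf 'U' → 'U'
      → '(A,R,K,U)'
    → '((E,M),(A,R,K,U))'
    leaf 'N' → 'N'
  → '(((E,M),(A,R,K,U)),N)'
  internal I0 with children ['X', 'J']
    leaf 'X' → 'X'
    leaf 'J' → 'J'
  → '(X,J)'
→ '((((E,M),(A,R,K,U)),N),(X,J))'
Final: ((((E,M),(A,R,K,U)),N),(X,J));

Answer: ((((E,M),(A,R,K,U)),N),(X,J));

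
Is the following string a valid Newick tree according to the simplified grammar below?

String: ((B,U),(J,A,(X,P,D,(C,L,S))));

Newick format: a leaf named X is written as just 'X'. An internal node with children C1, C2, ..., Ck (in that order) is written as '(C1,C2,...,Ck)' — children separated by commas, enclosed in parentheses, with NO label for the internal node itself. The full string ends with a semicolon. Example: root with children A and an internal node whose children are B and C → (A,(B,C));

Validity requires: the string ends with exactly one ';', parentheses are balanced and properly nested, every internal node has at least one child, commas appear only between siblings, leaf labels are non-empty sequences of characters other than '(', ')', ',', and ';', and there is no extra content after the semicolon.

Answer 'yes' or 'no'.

Input: ((B,U),(J,A,(X,P,D,(C,L,S))));
Paren balance: 5 '(' vs 5 ')' OK
Ends with single ';': True
Full parse: OK
Valid: True

Answer: yes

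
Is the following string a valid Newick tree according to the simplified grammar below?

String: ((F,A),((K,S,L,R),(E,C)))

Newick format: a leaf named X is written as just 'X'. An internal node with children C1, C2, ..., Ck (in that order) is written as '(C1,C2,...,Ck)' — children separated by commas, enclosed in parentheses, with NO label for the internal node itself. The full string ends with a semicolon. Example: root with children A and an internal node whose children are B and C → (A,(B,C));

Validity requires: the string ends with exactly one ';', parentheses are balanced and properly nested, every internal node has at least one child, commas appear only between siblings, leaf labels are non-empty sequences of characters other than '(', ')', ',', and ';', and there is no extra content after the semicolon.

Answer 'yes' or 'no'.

Input: ((F,A),((K,S,L,R),(E,C)))
Paren balance: 5 '(' vs 5 ')' OK
Ends with single ';': False
Full parse: FAILS (must end with ;)
Valid: False

Answer: no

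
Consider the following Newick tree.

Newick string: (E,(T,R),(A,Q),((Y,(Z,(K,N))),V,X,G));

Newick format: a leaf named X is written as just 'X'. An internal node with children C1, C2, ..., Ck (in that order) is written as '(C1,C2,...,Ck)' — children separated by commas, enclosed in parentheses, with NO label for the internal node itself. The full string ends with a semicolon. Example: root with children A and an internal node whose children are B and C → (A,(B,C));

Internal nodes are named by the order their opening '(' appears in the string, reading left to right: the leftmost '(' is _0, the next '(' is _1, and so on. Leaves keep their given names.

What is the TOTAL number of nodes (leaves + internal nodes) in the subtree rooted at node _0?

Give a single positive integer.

Newick: (E,(T,R),(A,Q),((Y,(Z,(K,N))),V,X,G));
Locate _0: it is the '(' at position 0 (the 1st '(' reading left to right).
Query: subtree rooted at _0
_0: subtree_size = 1 + 18
  E: subtree_size = 1 + 0
  _1: subtree_size = 1 + 2
    T: subtree_size = 1 + 0
    R: subtree_size = 1 + 0
  _2: subtree_size = 1 + 2
    A: subtree_size = 1 + 0
    Q: subtree_size = 1 + 0
  _3: subtree_size = 1 + 10
    _4: subtree_size = 1 + 6
      Y: subtree_size = 1 + 0
      _5: subtree_size = 1 + 4
        Z: subtree_size = 1 + 0
        _6: subtree_size = 1 + 2
          K: subtree_size = 1 + 0
          N: subtree_size = 1 + 0
    V: subtree_size = 1 + 0
    X: subtree_size = 1 + 0
    G: subtree_size = 1 + 0
Total subtree size of _0: 19

Answer: 19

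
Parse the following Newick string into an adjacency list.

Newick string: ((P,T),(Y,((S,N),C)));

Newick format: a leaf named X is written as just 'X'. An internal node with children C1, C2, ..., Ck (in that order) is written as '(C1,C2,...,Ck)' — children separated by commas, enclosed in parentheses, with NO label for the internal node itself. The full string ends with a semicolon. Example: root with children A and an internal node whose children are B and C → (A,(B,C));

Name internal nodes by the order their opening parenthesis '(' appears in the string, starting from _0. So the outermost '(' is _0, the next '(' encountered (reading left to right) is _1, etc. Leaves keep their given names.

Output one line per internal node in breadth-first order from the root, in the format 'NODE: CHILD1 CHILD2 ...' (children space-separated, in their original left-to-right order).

Input: ((P,T),(Y,((S,N),C)));
Scanning left-to-right, naming '(' by encounter order:
  pos 0: '(' -> open internal node _0 (depth 1)
  pos 1: '(' -> open internal node _1 (depth 2)
  pos 5: ')' -> close internal node _1 (now at depth 1)
  pos 7: '(' -> open internal node _2 (depth 2)
  pos 10: '(' -> open internal node _3 (depth 3)
  pos 11: '(' -> open internal node _4 (depth 4)
  pos 15: ')' -> close internal node _4 (now at depth 3)
  pos 18: ')' -> close internal node _3 (now at depth 2)
  pos 19: ')' -> close internal node _2 (now at depth 1)
  pos 20: ')' -> close internal node _0 (now at depth 0)
Total internal nodes: 5
BFS adjacency from root:
  _0: _1 _2
  _1: P T
  _2: Y _3
  _3: _4 C
  _4: S N

Answer: _0: _1 _2
_1: P T
_2: Y _3
_3: _4 C
_4: S N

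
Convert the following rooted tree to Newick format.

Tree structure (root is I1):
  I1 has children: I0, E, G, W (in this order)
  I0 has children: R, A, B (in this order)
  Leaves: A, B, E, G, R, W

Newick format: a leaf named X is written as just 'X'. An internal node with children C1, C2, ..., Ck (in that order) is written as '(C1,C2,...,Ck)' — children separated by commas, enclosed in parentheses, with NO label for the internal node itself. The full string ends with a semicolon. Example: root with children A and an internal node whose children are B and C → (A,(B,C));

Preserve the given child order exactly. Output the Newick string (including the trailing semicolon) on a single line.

internal I1 with children ['I0', 'E', 'G', 'W']
  internal I0 with children ['R', 'A', 'B']
    leaf 'R' → 'R'
    leaf 'A' → 'A'
    leaf 'B' → 'B'
  → '(R,A,B)'
  leaf 'E' → 'E'
  leaf 'G' → 'G'
  leaf 'W' → 'W'
→ '((R,A,B),E,G,W)'
Final: ((R,A,B),E,G,W);

Answer: ((R,A,B),E,G,W);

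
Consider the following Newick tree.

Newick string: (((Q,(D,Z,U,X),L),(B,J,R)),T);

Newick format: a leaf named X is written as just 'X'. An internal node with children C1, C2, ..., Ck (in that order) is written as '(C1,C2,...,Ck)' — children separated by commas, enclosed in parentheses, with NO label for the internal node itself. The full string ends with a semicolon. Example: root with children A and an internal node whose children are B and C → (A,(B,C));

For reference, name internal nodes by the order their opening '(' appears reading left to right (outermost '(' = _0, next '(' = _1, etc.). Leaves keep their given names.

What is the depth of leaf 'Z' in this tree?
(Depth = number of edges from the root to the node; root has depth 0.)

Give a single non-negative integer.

Answer: 4

Derivation:
Newick: (((Q,(D,Z,U,X),L),(B,J,R)),T);
Naming internals by '(' encounter order: outermost '(' = _0, next = _1, ...
Query node: Z
Path from root: _0 -> _1 -> _2 -> _3 -> Z
Depth of Z: 4 (number of edges from root)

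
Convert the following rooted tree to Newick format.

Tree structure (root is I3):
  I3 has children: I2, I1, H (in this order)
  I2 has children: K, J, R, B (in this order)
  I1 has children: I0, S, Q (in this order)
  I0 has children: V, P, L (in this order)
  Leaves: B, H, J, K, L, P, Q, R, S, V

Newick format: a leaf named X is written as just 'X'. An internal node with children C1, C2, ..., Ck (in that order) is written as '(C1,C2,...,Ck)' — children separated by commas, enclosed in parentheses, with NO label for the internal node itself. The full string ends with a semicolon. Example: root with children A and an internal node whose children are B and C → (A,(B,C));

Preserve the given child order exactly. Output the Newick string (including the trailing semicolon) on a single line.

Answer: ((K,J,R,B),((V,P,L),S,Q),H);

Derivation:
internal I3 with children ['I2', 'I1', 'H']
  internal I2 with children ['K', 'J', 'R', 'B']
    leaf 'K' → 'K'
    leaf 'J' → 'J'
    leaf 'R' → 'R'
    leaf 'B' → 'B'
  → '(K,J,R,B)'
  internal I1 with children ['I0', 'S', 'Q']
    internal I0 with children ['V', 'P', 'L']
      leaf 'V' → 'V'
      leaf 'P' → 'P'
      leaf 'L' → 'L'
    → '(V,P,L)'
    leaf 'S' → 'S'
    leaf 'Q' → 'Q'
  → '((V,P,L),S,Q)'
  leaf 'H' → 'H'
→ '((K,J,R,B),((V,P,L),S,Q),H)'
Final: ((K,J,R,B),((V,P,L),S,Q),H);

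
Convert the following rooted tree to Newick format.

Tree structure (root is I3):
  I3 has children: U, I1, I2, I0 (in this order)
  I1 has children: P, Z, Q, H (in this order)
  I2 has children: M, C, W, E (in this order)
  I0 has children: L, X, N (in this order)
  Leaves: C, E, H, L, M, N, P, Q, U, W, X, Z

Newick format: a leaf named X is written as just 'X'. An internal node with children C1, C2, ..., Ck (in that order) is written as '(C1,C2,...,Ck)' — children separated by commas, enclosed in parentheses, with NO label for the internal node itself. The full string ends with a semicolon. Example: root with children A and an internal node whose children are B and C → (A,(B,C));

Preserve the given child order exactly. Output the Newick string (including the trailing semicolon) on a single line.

Answer: (U,(P,Z,Q,H),(M,C,W,E),(L,X,N));

Derivation:
internal I3 with children ['U', 'I1', 'I2', 'I0']
  leaf 'U' → 'U'
  internal I1 with children ['P', 'Z', 'Q', 'H']
    leaf 'P' → 'P'
    leaf 'Z' → 'Z'
    leaf 'Q' → 'Q'
    leaf 'H' → 'H'
  → '(P,Z,Q,H)'
  internal I2 with children ['M', 'C', 'W', 'E']
    leaf 'M' → 'M'
    leaf 'C' → 'C'
    leaf 'W' → 'W'
    leaf 'E' → 'E'
  → '(M,C,W,E)'
  internal I0 with children ['L', 'X', 'N']
    leaf 'L' → 'L'
    leaf 'X' → 'X'
    leaf 'N' → 'N'
  → '(L,X,N)'
→ '(U,(P,Z,Q,H),(M,C,W,E),(L,X,N))'
Final: (U,(P,Z,Q,H),(M,C,W,E),(L,X,N));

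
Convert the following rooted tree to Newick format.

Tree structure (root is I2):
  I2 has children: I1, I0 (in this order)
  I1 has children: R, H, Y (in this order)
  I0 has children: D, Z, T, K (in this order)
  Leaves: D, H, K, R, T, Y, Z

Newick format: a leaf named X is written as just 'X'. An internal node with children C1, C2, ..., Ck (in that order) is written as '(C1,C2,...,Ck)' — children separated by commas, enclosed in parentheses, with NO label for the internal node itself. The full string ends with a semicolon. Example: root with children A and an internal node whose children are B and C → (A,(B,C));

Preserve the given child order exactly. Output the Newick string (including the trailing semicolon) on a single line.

Answer: ((R,H,Y),(D,Z,T,K));

Derivation:
internal I2 with children ['I1', 'I0']
  internal I1 with children ['R', 'H', 'Y']
    leaf 'R' → 'R'
    leaf 'H' → 'H'
    leaf 'Y' → 'Y'
  → '(R,H,Y)'
  internal I0 with children ['D', 'Z', 'T', 'K']
    leaf 'D' → 'D'
    leaf 'Z' → 'Z'
    leaf 'T' → 'T'
    leaf 'K' → 'K'
  → '(D,Z,T,K)'
→ '((R,H,Y),(D,Z,T,K))'
Final: ((R,H,Y),(D,Z,T,K));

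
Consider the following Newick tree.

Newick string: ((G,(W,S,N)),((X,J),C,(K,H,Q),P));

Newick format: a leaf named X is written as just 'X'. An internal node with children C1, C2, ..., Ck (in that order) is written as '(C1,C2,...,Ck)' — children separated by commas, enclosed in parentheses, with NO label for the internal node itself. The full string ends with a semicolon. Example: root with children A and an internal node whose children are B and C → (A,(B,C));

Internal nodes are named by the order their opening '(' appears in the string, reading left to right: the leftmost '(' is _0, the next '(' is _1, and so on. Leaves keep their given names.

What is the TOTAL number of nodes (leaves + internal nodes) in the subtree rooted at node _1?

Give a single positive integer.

Answer: 6

Derivation:
Newick: ((G,(W,S,N)),((X,J),C,(K,H,Q),P));
Locate _1: it is the '(' at position 1 (the 2nd '(' reading left to right).
Query: subtree rooted at _1
_1: subtree_size = 1 + 5
  G: subtree_size = 1 + 0
  _2: subtree_size = 1 + 3
    W: subtree_size = 1 + 0
    S: subtree_size = 1 + 0
    N: subtree_size = 1 + 0
Total subtree size of _1: 6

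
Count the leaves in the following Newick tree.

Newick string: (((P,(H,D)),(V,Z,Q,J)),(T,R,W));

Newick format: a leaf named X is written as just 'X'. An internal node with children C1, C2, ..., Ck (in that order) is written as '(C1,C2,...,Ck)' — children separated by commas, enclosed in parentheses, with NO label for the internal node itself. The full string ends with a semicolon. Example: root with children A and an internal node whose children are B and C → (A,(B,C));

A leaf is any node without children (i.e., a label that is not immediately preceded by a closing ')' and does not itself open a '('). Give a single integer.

Answer: 10

Derivation:
Newick: (((P,(H,D)),(V,Z,Q,J)),(T,R,W));
Scan left-to-right; a leaf is any maximal label run not followed by '(':
  pos 3: leaf 'P' → count = 1
  pos 6: leaf 'H' → count = 2
  pos 8: leaf 'D' → count = 3
  pos 13: leaf 'V' → count = 4
  pos 15: leaf 'Z' → count = 5
  pos 17: leaf 'Q' → count = 6
  pos 19: leaf 'J' → count = 7
  pos 24: leaf 'T' → count = 8
  pos 26: leaf 'R' → count = 9
  pos 28: leaf 'W' → count = 10
Total leaves: 10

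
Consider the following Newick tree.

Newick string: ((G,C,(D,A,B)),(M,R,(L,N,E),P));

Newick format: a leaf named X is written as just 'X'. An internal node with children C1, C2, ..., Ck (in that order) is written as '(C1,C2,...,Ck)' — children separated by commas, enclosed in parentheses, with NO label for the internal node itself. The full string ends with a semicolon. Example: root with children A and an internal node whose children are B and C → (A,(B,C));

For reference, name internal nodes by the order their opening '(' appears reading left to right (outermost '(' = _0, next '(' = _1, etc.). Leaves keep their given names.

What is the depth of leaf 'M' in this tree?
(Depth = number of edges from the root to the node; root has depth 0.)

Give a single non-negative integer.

Newick: ((G,C,(D,A,B)),(M,R,(L,N,E),P));
Naming internals by '(' encounter order: outermost '(' = _0, next = _1, ...
Query node: M
Path from root: _0 -> _3 -> M
Depth of M: 2 (number of edges from root)

Answer: 2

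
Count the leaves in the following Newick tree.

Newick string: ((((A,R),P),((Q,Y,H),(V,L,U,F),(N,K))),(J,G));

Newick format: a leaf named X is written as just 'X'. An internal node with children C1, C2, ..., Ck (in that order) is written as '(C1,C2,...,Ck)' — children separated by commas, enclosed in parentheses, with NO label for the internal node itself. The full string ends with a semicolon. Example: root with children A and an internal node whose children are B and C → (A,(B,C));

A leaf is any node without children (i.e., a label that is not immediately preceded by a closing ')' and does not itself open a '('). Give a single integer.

Answer: 14

Derivation:
Newick: ((((A,R),P),((Q,Y,H),(V,L,U,F),(N,K))),(J,G));
Scan left-to-right; a leaf is any maximal label run not followed by '(':
  pos 4: leaf 'A' → count = 1
  pos 6: leaf 'R' → count = 2
  pos 9: leaf 'P' → count = 3
  pos 14: leaf 'Q' → count = 4
  pos 16: leaf 'Y' → count = 5
  pos 18: leaf 'H' → count = 6
  pos 22: leaf 'V' → count = 7
  pos 24: leaf 'L' → count = 8
  pos 26: leaf 'U' → count = 9
  pos 28: leaf 'F' → count = 10
  pos 32: leaf 'N' → count = 11
  pos 34: leaf 'K' → count = 12
  pos 40: leaf 'J' → count = 13
  pos 42: leaf 'G' → count = 14
Total leaves: 14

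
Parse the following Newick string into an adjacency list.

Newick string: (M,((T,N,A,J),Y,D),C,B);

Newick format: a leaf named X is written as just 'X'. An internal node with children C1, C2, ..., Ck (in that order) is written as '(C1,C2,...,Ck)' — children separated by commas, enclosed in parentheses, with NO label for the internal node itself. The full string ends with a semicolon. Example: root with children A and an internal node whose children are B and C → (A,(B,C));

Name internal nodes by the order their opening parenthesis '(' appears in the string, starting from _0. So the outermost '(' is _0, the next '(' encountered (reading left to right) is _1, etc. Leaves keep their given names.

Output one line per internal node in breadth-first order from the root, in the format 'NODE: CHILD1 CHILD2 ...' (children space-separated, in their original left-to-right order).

Answer: _0: M _1 C B
_1: _2 Y D
_2: T N A J

Derivation:
Input: (M,((T,N,A,J),Y,D),C,B);
Scanning left-to-right, naming '(' by encounter order:
  pos 0: '(' -> open internal node _0 (depth 1)
  pos 3: '(' -> open internal node _1 (depth 2)
  pos 4: '(' -> open internal node _2 (depth 3)
  pos 12: ')' -> close internal node _2 (now at depth 2)
  pos 17: ')' -> close internal node _1 (now at depth 1)
  pos 22: ')' -> close internal node _0 (now at depth 0)
Total internal nodes: 3
BFS adjacency from root:
  _0: M _1 C B
  _1: _2 Y D
  _2: T N A J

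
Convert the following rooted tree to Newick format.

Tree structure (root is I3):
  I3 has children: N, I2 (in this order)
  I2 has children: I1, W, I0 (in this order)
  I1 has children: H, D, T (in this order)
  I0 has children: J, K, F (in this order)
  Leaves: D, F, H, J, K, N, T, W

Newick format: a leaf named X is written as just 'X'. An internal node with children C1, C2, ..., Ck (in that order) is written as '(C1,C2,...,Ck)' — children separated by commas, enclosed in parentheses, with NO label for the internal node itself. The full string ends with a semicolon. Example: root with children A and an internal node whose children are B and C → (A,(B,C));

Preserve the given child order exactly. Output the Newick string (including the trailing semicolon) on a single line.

internal I3 with children ['N', 'I2']
  leaf 'N' → 'N'
  internal I2 with children ['I1', 'W', 'I0']
    internal I1 with children ['H', 'D', 'T']
      leaf 'H' → 'H'
      leaf 'D' → 'D'
      leaf 'T' → 'T'
    → '(H,D,T)'
    leaf 'W' → 'W'
    internal I0 with children ['J', 'K', 'F']
      leaf 'J' → 'J'
      leaf 'K' → 'K'
      leaf 'F' → 'F'
    → '(J,K,F)'
  → '((H,D,T),W,(J,K,F))'
→ '(N,((H,D,T),W,(J,K,F)))'
Final: (N,((H,D,T),W,(J,K,F)));

Answer: (N,((H,D,T),W,(J,K,F)));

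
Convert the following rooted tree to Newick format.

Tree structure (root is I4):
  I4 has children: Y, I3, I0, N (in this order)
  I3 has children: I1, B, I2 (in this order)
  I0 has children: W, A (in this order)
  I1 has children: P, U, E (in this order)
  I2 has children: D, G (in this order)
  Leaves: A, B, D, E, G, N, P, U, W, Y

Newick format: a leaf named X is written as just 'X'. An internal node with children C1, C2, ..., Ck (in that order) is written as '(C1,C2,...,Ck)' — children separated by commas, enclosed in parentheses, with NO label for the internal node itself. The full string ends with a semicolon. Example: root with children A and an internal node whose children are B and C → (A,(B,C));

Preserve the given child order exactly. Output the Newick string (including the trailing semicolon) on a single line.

internal I4 with children ['Y', 'I3', 'I0', 'N']
  leaf 'Y' → 'Y'
  internal I3 with children ['I1', 'B', 'I2']
    internal I1 with children ['P', 'U', 'E']
      leaf 'P' → 'P'
      leaf 'U' → 'U'
      leaf 'E' → 'E'
    → '(P,U,E)'
    leaf 'B' → 'B'
    internal I2 with children ['D', 'G']
      leaf 'D' → 'D'
      leaf 'G' → 'G'
    → '(D,G)'
  → '((P,U,E),B,(D,G))'
  internal I0 with children ['W', 'A']
    leaf 'W' → 'W'
    leaf 'A' → 'A'
  → '(W,A)'
  leaf 'N' → 'N'
→ '(Y,((P,U,E),B,(D,G)),(W,A),N)'
Final: (Y,((P,U,E),B,(D,G)),(W,A),N);

Answer: (Y,((P,U,E),B,(D,G)),(W,A),N);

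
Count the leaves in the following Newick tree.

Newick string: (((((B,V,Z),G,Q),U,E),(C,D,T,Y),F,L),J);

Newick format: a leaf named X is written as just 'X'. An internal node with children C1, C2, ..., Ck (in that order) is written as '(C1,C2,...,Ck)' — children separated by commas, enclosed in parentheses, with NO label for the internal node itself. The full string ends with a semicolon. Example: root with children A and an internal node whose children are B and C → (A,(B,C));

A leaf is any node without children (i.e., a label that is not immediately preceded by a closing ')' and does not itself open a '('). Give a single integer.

Newick: (((((B,V,Z),G,Q),U,E),(C,D,T,Y),F,L),J);
Scan left-to-right; a leaf is any maximal label run not followed by '(':
  pos 5: leaf 'B' → count = 1
  pos 7: leaf 'V' → count = 2
  pos 9: leaf 'Z' → count = 3
  pos 12: leaf 'G' → count = 4
  pos 14: leaf 'Q' → count = 5
  pos 17: leaf 'U' → count = 6
  pos 19: leaf 'E' → count = 7
  pos 23: leaf 'C' → count = 8
  pos 25: leaf 'D' → count = 9
  pos 27: leaf 'T' → count = 10
  pos 29: leaf 'Y' → count = 11
  pos 32: leaf 'F' → count = 12
  pos 34: leaf 'L' → count = 13
  pos 37: leaf 'J' → count = 14
Total leaves: 14

Answer: 14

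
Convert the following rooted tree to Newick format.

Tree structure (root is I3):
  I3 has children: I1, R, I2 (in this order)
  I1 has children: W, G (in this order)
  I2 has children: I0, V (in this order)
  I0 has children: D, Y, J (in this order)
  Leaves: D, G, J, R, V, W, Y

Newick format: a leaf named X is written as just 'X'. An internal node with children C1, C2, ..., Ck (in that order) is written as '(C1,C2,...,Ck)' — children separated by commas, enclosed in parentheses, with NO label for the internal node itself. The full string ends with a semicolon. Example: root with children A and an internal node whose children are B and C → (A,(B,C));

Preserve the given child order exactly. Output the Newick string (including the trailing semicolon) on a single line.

internal I3 with children ['I1', 'R', 'I2']
  internal I1 with children ['W', 'G']
    leaf 'W' → 'W'
    leaf 'G' → 'G'
  → '(W,G)'
  leaf 'R' → 'R'
  internal I2 with children ['I0', 'V']
    internal I0 with children ['D', 'Y', 'J']
      leaf 'D' → 'D'
      leaf 'Y' → 'Y'
      leaf 'J' → 'J'
    → '(D,Y,J)'
    leaf 'V' → 'V'
  → '((D,Y,J),V)'
→ '((W,G),R,((D,Y,J),V))'
Final: ((W,G),R,((D,Y,J),V));

Answer: ((W,G),R,((D,Y,J),V));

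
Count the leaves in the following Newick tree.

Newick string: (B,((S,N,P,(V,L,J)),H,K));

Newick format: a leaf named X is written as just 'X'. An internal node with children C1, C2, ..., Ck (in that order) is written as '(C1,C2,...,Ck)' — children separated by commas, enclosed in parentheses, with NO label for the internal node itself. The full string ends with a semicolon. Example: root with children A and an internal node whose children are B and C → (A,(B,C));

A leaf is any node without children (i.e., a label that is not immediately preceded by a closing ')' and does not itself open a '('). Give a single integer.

Newick: (B,((S,N,P,(V,L,J)),H,K));
Scan left-to-right; a leaf is any maximal label run not followed by '(':
  pos 1: leaf 'B' → count = 1
  pos 5: leaf 'S' → count = 2
  pos 7: leaf 'N' → count = 3
  pos 9: leaf 'P' → count = 4
  pos 12: leaf 'V' → count = 5
  pos 14: leaf 'L' → count = 6
  pos 16: leaf 'J' → count = 7
  pos 20: leaf 'H' → count = 8
  pos 22: leaf 'K' → count = 9
Total leaves: 9

Answer: 9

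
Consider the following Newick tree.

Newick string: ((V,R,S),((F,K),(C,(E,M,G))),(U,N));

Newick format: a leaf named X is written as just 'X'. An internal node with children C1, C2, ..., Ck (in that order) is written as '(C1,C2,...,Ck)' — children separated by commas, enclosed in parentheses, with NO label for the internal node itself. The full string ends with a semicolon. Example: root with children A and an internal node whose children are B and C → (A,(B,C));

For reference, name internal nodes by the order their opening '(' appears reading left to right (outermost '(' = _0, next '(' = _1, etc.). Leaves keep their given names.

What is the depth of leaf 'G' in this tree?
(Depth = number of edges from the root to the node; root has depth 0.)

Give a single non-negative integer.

Answer: 4

Derivation:
Newick: ((V,R,S),((F,K),(C,(E,M,G))),(U,N));
Naming internals by '(' encounter order: outermost '(' = _0, next = _1, ...
Query node: G
Path from root: _0 -> _2 -> _4 -> _5 -> G
Depth of G: 4 (number of edges from root)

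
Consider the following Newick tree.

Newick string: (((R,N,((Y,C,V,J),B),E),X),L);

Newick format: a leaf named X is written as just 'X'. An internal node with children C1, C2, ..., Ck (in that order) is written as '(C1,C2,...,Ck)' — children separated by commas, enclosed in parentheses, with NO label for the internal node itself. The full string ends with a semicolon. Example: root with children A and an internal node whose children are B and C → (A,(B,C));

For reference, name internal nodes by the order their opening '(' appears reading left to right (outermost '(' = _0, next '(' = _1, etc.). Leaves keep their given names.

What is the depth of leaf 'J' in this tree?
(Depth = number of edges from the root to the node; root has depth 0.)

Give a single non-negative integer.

Newick: (((R,N,((Y,C,V,J),B),E),X),L);
Naming internals by '(' encounter order: outermost '(' = _0, next = _1, ...
Query node: J
Path from root: _0 -> _1 -> _2 -> _3 -> _4 -> J
Depth of J: 5 (number of edges from root)

Answer: 5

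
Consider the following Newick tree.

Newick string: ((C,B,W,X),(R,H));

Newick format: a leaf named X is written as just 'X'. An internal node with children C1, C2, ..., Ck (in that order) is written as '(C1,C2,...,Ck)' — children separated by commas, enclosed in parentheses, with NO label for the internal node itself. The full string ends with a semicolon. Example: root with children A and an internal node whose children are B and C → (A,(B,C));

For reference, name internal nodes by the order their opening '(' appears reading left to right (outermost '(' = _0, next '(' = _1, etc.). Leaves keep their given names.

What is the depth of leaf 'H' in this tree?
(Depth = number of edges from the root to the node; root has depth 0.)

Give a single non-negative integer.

Newick: ((C,B,W,X),(R,H));
Naming internals by '(' encounter order: outermost '(' = _0, next = _1, ...
Query node: H
Path from root: _0 -> _2 -> H
Depth of H: 2 (number of edges from root)

Answer: 2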